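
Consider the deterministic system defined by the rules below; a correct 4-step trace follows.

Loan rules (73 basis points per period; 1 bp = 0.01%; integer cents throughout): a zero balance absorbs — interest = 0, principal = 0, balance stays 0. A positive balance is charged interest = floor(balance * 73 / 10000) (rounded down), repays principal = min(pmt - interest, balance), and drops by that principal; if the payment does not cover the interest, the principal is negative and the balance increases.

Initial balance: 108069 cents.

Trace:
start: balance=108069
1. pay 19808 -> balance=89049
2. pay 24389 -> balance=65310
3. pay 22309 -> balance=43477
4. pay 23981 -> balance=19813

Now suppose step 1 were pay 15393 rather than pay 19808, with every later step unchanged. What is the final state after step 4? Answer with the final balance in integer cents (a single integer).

24326

(re-executing from step 1 with the substitution; state before step 1: balance=108069)
1. pay 15393 -> balance=93464
2. pay 24389 -> balance=69757
3. pay 22309 -> balance=47957
4. pay 23981 -> balance=24326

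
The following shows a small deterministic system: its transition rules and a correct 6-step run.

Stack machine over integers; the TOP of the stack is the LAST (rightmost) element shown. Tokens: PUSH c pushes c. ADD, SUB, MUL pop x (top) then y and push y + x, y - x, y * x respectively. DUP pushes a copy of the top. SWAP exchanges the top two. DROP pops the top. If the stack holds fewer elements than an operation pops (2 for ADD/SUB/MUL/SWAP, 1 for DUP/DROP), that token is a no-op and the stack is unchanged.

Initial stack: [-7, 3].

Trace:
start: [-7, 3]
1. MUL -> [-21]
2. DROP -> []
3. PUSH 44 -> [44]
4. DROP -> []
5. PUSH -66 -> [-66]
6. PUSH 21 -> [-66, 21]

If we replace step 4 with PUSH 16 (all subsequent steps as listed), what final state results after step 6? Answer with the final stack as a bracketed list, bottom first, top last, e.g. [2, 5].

(re-executing from step 4 with the substitution; state before step 4: [44])
4. PUSH 16 -> [44, 16]
5. PUSH -66 -> [44, 16, -66]
6. PUSH 21 -> [44, 16, -66, 21]

[44, 16, -66, 21]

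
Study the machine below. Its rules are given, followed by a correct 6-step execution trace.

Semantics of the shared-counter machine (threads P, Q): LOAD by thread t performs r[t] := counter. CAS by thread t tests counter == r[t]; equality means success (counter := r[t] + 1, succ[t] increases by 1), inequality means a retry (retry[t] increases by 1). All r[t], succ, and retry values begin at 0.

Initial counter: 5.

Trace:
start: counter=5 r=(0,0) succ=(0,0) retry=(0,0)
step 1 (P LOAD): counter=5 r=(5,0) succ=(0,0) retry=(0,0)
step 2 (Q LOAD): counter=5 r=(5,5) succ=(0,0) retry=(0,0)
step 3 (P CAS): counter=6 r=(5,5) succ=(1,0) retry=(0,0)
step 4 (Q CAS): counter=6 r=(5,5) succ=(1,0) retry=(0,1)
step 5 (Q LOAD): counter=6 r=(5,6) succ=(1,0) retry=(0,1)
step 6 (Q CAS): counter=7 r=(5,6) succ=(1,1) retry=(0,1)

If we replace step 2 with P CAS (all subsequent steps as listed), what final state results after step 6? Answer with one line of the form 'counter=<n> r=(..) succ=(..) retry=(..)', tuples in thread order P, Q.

counter=7 r=(5,6) succ=(1,1) retry=(1,1)

(re-executing from step 2 with the substitution; state before step 2: counter=5 r=(5,0) succ=(0,0) retry=(0,0))
step 2 (P CAS): counter=6 r=(5,0) succ=(1,0) retry=(0,0)
step 3 (P CAS): counter=6 r=(5,0) succ=(1,0) retry=(1,0)
step 4 (Q CAS): counter=6 r=(5,0) succ=(1,0) retry=(1,1)
step 5 (Q LOAD): counter=6 r=(5,6) succ=(1,0) retry=(1,1)
step 6 (Q CAS): counter=7 r=(5,6) succ=(1,1) retry=(1,1)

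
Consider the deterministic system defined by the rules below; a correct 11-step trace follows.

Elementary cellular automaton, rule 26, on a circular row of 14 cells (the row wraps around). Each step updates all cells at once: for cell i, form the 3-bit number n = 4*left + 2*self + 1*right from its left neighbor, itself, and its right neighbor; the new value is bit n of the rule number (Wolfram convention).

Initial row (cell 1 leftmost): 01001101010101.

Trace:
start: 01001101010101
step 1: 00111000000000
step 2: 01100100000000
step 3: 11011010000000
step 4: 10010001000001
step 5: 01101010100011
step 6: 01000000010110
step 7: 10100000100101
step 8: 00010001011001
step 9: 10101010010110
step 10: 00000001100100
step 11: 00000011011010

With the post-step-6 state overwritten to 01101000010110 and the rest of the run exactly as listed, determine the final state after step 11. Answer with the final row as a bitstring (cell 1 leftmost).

state after step 6 := 01101000010110
step 7: 11000100100101
step 8: 00101011011001
step 9: 11000010010110
step 10: 10100101100100
step 11: 00011001011011

00011001011011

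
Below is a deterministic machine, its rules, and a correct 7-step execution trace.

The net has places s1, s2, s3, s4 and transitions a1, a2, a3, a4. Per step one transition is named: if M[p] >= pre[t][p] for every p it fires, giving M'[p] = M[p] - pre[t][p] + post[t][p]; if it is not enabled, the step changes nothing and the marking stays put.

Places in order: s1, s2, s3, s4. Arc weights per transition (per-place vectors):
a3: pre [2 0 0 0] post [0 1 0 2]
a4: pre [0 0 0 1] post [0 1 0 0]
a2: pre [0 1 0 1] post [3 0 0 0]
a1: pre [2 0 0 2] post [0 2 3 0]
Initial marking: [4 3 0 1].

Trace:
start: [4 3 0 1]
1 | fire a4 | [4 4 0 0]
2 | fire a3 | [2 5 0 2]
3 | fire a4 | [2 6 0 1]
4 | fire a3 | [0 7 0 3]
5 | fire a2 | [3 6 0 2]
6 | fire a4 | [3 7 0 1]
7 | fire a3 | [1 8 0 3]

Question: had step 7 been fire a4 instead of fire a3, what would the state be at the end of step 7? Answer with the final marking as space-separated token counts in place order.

3 8 0 0

(re-executing from step 7 with the substitution; state before step 7: [3 7 0 1])
7 | fire a4 | [3 8 0 0]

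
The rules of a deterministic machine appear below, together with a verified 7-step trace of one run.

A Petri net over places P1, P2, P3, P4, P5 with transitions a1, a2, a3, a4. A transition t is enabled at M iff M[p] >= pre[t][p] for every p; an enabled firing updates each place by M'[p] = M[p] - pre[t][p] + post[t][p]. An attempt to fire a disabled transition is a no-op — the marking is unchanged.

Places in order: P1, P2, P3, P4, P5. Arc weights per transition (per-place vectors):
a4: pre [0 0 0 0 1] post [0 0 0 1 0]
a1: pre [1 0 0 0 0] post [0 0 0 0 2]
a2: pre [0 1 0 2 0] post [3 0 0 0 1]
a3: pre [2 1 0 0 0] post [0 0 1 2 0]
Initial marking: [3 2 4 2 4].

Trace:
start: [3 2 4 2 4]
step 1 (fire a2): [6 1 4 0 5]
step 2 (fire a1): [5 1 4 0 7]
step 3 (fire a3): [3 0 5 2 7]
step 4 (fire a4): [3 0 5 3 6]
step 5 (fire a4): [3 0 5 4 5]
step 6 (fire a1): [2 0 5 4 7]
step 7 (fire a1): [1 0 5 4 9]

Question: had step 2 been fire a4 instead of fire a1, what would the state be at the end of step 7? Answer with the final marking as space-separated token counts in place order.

(re-executing from step 2 with the substitution; state before step 2: [6 1 4 0 5])
step 2 (fire a4): [6 1 4 1 4]
step 3 (fire a3): [4 0 5 3 4]
step 4 (fire a4): [4 0 5 4 3]
step 5 (fire a4): [4 0 5 5 2]
step 6 (fire a1): [3 0 5 5 4]
step 7 (fire a1): [2 0 5 5 6]

2 0 5 5 6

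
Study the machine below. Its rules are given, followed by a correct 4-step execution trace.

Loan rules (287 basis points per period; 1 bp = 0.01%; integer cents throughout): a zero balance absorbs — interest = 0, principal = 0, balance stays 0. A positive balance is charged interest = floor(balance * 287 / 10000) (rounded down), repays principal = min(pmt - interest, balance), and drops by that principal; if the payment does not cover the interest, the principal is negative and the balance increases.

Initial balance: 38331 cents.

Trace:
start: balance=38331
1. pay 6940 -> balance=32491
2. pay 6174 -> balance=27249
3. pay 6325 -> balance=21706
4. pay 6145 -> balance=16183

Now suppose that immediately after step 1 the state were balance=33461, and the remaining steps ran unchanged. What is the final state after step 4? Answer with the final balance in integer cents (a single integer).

17239

state after step 1 := balance=33461
2. pay 6174 -> balance=28247
3. pay 6325 -> balance=22732
4. pay 6145 -> balance=17239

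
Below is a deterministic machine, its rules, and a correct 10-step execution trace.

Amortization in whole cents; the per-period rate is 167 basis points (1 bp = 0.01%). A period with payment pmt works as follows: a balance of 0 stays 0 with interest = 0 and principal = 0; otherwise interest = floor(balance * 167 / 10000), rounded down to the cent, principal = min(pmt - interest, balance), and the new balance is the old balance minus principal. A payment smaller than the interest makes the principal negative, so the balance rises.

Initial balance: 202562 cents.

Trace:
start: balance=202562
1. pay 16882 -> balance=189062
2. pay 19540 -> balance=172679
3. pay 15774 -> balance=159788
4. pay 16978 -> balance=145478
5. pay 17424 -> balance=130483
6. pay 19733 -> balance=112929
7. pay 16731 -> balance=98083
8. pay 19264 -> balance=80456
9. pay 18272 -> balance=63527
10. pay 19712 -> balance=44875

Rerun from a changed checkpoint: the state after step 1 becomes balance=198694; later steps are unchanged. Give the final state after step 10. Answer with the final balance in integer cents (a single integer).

state after step 1 := balance=198694
2. pay 19540 -> balance=182472
3. pay 15774 -> balance=169745
4. pay 16978 -> balance=155601
5. pay 17424 -> balance=140775
6. pay 19733 -> balance=123392
7. pay 16731 -> balance=108721
8. pay 19264 -> balance=91272
9. pay 18272 -> balance=74524
10. pay 19712 -> balance=56056

56056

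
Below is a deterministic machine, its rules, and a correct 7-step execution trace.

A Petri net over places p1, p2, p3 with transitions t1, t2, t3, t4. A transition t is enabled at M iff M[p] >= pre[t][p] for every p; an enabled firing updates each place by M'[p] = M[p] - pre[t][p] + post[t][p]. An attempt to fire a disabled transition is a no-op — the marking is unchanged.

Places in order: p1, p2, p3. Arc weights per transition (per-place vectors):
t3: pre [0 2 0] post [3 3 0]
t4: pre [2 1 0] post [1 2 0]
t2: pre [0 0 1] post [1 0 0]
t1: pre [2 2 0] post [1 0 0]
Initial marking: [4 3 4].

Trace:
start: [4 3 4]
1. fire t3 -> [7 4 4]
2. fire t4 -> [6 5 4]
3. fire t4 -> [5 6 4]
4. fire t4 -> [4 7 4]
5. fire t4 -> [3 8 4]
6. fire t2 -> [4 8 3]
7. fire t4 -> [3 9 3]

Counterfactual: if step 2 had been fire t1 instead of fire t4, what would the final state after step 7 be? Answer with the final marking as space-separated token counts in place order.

3 6 3

(re-executing from step 2 with the substitution; state before step 2: [7 4 4])
2. fire t1 -> [6 2 4]
3. fire t4 -> [5 3 4]
4. fire t4 -> [4 4 4]
5. fire t4 -> [3 5 4]
6. fire t2 -> [4 5 3]
7. fire t4 -> [3 6 3]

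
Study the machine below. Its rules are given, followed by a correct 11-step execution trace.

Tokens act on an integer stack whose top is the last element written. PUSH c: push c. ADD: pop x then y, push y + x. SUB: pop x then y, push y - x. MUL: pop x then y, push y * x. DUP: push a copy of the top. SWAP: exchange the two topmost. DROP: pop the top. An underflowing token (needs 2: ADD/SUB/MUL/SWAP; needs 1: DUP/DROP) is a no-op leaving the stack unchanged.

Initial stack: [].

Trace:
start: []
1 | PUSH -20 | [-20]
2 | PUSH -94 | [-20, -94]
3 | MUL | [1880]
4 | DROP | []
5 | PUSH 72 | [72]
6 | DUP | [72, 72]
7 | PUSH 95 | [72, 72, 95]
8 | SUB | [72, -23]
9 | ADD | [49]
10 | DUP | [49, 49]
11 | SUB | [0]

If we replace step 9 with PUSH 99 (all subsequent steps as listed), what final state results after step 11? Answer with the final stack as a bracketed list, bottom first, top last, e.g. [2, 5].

(re-executing from step 9 with the substitution; state before step 9: [72, -23])
9 | PUSH 99 | [72, -23, 99]
10 | DUP | [72, -23, 99, 99]
11 | SUB | [72, -23, 0]

[72, -23, 0]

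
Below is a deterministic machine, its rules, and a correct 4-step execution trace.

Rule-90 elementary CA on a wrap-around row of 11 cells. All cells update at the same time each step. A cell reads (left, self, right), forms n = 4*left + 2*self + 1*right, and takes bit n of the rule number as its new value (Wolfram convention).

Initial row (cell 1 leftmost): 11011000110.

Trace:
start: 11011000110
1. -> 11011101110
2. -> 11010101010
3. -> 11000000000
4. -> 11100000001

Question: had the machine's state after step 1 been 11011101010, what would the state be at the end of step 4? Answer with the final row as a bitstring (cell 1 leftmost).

state after step 1 := 11011101010
2. -> 11010100000
3. -> 11000010001
4. -> 01100101011

01100101011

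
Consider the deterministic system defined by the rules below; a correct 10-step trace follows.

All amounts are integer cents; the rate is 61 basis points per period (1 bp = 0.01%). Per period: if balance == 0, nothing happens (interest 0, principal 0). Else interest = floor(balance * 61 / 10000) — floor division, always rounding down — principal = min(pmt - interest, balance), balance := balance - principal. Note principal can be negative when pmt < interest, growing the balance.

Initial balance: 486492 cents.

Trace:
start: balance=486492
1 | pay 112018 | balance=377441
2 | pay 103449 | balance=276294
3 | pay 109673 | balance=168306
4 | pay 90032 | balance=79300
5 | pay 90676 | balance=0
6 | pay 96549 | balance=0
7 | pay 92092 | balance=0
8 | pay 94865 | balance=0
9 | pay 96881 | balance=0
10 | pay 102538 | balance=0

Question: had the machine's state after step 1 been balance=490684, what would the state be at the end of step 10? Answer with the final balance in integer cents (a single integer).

0

state after step 1 := balance=490684
2 | pay 103449 | balance=390228
3 | pay 109673 | balance=282935
4 | pay 90032 | balance=194628
5 | pay 90676 | balance=105139
6 | pay 96549 | balance=9231
7 | pay 92092 | balance=0
8 | pay 94865 | balance=0
9 | pay 96881 | balance=0
10 | pay 102538 | balance=0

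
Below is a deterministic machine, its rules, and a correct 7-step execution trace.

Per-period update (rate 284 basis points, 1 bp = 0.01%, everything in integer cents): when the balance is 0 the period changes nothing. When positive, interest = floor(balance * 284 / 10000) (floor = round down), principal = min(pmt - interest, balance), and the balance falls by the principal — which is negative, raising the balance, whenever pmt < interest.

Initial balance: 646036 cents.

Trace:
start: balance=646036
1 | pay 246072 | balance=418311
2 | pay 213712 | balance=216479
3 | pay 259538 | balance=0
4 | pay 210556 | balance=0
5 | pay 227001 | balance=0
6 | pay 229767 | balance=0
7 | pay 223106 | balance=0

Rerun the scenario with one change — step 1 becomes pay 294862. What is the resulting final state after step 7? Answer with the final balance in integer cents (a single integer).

0

(re-executing from step 1 with the substitution; state before step 1: balance=646036)
1 | pay 294862 | balance=369521
2 | pay 213712 | balance=166303
3 | pay 259538 | balance=0
4 | pay 210556 | balance=0
5 | pay 227001 | balance=0
6 | pay 229767 | balance=0
7 | pay 223106 | balance=0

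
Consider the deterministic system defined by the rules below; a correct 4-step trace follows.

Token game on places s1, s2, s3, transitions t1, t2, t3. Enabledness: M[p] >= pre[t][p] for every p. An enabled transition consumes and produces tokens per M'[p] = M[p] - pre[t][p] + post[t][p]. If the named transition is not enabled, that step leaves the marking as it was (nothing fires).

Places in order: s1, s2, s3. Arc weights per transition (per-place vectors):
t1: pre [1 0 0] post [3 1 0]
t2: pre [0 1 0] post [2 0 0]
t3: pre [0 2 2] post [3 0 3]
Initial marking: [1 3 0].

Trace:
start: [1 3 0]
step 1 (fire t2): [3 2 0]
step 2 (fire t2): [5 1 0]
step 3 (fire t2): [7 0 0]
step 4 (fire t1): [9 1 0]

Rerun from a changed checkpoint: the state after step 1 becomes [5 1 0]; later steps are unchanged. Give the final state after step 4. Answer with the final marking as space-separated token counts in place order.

9 1 0

state after step 1 := [5 1 0]
step 2 (fire t2): [7 0 0]
step 3 (fire t2): [7 0 0]
step 4 (fire t1): [9 1 0]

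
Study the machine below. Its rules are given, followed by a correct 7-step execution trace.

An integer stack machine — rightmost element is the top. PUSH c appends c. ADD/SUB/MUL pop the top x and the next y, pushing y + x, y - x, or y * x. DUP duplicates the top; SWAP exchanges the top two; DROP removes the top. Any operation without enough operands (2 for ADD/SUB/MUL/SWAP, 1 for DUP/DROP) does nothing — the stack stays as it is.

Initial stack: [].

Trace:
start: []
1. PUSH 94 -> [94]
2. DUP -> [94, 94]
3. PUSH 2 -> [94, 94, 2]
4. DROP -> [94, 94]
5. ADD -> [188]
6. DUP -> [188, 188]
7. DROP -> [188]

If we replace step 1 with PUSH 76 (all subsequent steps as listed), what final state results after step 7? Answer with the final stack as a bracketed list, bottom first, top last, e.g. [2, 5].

[152]

(re-executing from step 1 with the substitution; state before step 1: [])
1. PUSH 76 -> [76]
2. DUP -> [76, 76]
3. PUSH 2 -> [76, 76, 2]
4. DROP -> [76, 76]
5. ADD -> [152]
6. DUP -> [152, 152]
7. DROP -> [152]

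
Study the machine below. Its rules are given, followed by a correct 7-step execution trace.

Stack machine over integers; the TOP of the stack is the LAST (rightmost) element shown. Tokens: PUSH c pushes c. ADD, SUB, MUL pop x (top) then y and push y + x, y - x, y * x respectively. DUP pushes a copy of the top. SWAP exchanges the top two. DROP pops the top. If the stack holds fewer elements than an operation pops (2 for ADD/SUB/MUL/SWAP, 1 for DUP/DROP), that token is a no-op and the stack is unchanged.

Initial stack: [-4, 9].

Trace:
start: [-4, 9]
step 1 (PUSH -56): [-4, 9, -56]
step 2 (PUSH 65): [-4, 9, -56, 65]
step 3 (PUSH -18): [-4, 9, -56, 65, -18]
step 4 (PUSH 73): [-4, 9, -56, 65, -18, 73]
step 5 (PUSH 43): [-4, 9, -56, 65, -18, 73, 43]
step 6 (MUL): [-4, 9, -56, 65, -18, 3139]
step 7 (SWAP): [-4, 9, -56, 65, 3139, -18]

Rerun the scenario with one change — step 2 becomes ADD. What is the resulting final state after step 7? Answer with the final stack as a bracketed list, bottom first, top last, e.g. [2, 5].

[-4, -47, 3139, -18]

(re-executing from step 2 with the substitution; state before step 2: [-4, 9, -56])
step 2 (ADD): [-4, -47]
step 3 (PUSH -18): [-4, -47, -18]
step 4 (PUSH 73): [-4, -47, -18, 73]
step 5 (PUSH 43): [-4, -47, -18, 73, 43]
step 6 (MUL): [-4, -47, -18, 3139]
step 7 (SWAP): [-4, -47, 3139, -18]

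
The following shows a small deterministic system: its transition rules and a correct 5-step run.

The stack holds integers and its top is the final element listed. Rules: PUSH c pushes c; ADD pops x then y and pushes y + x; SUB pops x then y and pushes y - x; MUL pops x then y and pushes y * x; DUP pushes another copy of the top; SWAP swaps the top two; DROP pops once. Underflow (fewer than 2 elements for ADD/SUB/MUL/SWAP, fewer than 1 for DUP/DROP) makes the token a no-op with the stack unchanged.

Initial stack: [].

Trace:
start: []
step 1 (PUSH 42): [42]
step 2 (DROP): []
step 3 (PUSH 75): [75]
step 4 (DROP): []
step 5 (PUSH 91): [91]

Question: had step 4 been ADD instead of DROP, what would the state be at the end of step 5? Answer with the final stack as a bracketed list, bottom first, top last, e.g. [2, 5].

(re-executing from step 4 with the substitution; state before step 4: [75])
step 4 (ADD): [75]
step 5 (PUSH 91): [75, 91]

[75, 91]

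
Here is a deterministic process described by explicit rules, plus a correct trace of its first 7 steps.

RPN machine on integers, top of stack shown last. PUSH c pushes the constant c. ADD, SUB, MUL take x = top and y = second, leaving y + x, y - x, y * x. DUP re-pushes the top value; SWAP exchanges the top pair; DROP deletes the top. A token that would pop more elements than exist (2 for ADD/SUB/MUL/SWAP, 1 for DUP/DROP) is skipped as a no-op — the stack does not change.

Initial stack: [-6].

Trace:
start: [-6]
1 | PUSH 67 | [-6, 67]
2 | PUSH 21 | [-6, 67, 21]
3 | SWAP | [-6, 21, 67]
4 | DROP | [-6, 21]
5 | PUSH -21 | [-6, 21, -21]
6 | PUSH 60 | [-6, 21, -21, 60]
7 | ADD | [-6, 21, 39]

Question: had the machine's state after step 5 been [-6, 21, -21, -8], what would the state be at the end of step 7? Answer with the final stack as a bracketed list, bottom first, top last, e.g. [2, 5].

[-6, 21, -21, 52]

state after step 5 := [-6, 21, -21, -8]
6 | PUSH 60 | [-6, 21, -21, -8, 60]
7 | ADD | [-6, 21, -21, 52]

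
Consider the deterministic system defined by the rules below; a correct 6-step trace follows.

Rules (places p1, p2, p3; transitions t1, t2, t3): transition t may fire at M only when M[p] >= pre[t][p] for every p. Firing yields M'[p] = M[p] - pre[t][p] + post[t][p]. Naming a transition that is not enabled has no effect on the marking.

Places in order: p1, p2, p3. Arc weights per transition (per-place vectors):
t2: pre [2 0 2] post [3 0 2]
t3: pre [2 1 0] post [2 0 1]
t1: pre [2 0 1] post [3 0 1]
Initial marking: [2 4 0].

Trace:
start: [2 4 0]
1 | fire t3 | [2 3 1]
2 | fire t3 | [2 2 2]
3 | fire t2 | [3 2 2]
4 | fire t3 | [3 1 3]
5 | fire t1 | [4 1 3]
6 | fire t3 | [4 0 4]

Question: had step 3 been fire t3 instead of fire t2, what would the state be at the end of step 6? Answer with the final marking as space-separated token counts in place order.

(re-executing from step 3 with the substitution; state before step 3: [2 2 2])
3 | fire t3 | [2 1 3]
4 | fire t3 | [2 0 4]
5 | fire t1 | [3 0 4]
6 | fire t3 | [3 0 4]

3 0 4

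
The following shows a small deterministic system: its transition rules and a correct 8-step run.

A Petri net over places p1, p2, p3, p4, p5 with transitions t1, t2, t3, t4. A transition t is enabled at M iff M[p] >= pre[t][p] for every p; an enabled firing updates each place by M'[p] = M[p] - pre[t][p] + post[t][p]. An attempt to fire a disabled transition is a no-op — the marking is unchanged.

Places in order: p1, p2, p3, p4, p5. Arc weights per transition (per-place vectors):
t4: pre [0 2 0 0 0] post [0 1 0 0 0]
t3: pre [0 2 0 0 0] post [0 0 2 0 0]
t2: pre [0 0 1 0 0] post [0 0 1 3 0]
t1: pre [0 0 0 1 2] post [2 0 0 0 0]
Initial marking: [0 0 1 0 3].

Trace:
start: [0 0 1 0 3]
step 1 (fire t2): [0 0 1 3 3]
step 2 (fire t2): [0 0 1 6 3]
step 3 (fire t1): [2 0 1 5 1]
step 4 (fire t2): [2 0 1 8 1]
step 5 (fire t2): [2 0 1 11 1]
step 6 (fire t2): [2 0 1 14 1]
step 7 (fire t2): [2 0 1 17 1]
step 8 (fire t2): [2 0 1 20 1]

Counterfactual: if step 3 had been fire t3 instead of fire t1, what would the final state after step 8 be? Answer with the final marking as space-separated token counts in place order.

(re-executing from step 3 with the substitution; state before step 3: [0 0 1 6 3])
step 3 (fire t3): [0 0 1 6 3]
step 4 (fire t2): [0 0 1 9 3]
step 5 (fire t2): [0 0 1 12 3]
step 6 (fire t2): [0 0 1 15 3]
step 7 (fire t2): [0 0 1 18 3]
step 8 (fire t2): [0 0 1 21 3]

0 0 1 21 3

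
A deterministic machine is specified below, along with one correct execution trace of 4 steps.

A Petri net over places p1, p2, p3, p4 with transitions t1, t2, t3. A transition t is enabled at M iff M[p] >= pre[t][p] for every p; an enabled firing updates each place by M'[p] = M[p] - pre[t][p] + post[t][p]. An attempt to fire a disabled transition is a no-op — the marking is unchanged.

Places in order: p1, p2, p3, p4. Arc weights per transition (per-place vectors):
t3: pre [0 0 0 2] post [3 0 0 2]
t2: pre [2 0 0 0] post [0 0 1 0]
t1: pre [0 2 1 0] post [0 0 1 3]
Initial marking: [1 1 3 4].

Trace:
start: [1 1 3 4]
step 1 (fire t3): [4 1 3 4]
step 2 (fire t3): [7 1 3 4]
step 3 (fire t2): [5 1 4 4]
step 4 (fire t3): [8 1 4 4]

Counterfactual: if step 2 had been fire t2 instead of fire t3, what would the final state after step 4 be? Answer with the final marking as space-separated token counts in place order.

3 1 5 4

(re-executing from step 2 with the substitution; state before step 2: [4 1 3 4])
step 2 (fire t2): [2 1 4 4]
step 3 (fire t2): [0 1 5 4]
step 4 (fire t3): [3 1 5 4]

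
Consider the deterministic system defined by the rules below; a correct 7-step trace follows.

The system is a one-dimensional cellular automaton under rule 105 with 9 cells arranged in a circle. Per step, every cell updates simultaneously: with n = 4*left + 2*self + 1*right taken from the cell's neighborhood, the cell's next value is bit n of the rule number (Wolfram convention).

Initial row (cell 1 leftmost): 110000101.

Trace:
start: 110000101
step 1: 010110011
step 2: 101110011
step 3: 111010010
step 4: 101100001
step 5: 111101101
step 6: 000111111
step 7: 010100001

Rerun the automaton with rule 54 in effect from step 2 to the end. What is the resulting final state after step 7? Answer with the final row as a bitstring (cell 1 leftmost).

(re-executing steps 2..7 under rule 54; state before step 2: 010110011)
step 2: 111001100
step 3: 000110011
step 4: 101001100
step 5: 111110011
step 6: 000001100
step 7: 000010010

000010010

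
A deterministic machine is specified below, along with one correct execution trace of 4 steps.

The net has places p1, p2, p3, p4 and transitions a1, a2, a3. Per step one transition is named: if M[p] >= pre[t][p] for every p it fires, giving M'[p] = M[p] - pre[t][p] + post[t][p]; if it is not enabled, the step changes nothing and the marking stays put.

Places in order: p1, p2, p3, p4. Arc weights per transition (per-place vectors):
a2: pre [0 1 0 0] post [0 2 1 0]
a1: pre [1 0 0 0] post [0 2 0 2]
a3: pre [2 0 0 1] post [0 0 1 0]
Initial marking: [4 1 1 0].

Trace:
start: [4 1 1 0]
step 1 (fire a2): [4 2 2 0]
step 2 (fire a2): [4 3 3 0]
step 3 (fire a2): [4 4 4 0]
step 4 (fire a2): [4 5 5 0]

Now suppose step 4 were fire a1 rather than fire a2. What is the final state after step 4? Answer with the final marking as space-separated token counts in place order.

3 6 4 2

(re-executing from step 4 with the substitution; state before step 4: [4 4 4 0])
step 4 (fire a1): [3 6 4 2]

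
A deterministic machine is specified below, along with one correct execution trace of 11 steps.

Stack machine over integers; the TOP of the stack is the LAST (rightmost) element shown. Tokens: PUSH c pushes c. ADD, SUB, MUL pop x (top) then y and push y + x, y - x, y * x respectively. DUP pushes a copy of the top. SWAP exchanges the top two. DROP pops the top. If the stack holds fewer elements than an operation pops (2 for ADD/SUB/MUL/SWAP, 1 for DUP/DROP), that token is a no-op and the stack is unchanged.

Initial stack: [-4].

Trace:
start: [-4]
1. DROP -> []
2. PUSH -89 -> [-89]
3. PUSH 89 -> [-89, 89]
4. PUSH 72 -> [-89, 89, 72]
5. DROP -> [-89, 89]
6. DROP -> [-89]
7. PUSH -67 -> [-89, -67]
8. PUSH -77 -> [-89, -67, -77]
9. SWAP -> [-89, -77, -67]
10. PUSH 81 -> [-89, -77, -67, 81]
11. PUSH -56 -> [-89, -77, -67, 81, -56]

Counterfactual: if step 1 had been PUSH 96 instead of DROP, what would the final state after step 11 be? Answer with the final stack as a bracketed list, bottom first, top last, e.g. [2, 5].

[-4, 96, -89, -77, -67, 81, -56]

(re-executing from step 1 with the substitution; state before step 1: [-4])
1. PUSH 96 -> [-4, 96]
2. PUSH -89 -> [-4, 96, -89]
3. PUSH 89 -> [-4, 96, -89, 89]
4. PUSH 72 -> [-4, 96, -89, 89, 72]
5. DROP -> [-4, 96, -89, 89]
6. DROP -> [-4, 96, -89]
7. PUSH -67 -> [-4, 96, -89, -67]
8. PUSH -77 -> [-4, 96, -89, -67, -77]
9. SWAP -> [-4, 96, -89, -77, -67]
10. PUSH 81 -> [-4, 96, -89, -77, -67, 81]
11. PUSH -56 -> [-4, 96, -89, -77, -67, 81, -56]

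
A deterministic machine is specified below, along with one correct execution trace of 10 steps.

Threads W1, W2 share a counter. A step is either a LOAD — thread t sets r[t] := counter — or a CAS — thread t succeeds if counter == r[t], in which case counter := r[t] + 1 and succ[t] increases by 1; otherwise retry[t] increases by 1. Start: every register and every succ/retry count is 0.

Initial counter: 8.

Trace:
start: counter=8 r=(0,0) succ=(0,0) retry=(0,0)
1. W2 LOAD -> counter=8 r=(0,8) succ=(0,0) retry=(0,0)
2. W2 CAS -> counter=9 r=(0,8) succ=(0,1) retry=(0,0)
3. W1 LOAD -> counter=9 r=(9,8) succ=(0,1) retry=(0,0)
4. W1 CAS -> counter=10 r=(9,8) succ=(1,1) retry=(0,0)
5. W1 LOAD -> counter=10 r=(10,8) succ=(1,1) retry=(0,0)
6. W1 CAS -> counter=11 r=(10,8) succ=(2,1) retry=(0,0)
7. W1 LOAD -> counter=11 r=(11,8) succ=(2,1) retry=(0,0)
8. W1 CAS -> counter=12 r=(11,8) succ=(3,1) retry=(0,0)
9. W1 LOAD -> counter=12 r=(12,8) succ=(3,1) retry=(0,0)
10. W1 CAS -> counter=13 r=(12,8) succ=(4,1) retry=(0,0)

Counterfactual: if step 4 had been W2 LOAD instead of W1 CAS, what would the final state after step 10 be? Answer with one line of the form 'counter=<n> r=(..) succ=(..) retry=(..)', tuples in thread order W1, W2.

counter=12 r=(11,9) succ=(3,1) retry=(0,0)

(re-executing from step 4 with the substitution; state before step 4: counter=9 r=(9,8) succ=(0,1) retry=(0,0))
4. W2 LOAD -> counter=9 r=(9,9) succ=(0,1) retry=(0,0)
5. W1 LOAD -> counter=9 r=(9,9) succ=(0,1) retry=(0,0)
6. W1 CAS -> counter=10 r=(9,9) succ=(1,1) retry=(0,0)
7. W1 LOAD -> counter=10 r=(10,9) succ=(1,1) retry=(0,0)
8. W1 CAS -> counter=11 r=(10,9) succ=(2,1) retry=(0,0)
9. W1 LOAD -> counter=11 r=(11,9) succ=(2,1) retry=(0,0)
10. W1 CAS -> counter=12 r=(11,9) succ=(3,1) retry=(0,0)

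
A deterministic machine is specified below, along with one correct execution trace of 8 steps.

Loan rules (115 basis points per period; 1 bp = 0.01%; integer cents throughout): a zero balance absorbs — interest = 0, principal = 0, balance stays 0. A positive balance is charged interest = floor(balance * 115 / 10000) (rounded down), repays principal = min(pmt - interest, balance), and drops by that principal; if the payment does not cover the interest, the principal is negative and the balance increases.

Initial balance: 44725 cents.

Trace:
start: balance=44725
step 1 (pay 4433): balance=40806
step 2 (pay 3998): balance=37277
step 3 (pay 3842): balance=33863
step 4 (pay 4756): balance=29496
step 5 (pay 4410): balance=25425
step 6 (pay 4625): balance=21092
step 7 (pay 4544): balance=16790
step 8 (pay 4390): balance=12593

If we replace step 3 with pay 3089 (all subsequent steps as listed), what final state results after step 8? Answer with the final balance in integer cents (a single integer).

13390

(re-executing from step 3 with the substitution; state before step 3: balance=37277)
step 3 (pay 3089): balance=34616
step 4 (pay 4756): balance=30258
step 5 (pay 4410): balance=26195
step 6 (pay 4625): balance=21871
step 7 (pay 4544): balance=17578
step 8 (pay 4390): balance=13390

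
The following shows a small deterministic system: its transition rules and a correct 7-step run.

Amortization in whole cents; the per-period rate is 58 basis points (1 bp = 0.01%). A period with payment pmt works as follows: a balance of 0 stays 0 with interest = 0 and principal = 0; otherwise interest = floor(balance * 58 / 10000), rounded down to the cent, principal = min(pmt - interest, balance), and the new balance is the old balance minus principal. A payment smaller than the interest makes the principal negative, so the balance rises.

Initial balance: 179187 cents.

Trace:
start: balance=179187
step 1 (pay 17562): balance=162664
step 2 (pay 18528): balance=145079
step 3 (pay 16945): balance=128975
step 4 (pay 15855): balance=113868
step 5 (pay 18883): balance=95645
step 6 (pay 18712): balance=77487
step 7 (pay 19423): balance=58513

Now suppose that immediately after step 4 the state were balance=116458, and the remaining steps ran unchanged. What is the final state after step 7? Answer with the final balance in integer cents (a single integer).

61148

state after step 4 := balance=116458
step 5 (pay 18883): balance=98250
step 6 (pay 18712): balance=80107
step 7 (pay 19423): balance=61148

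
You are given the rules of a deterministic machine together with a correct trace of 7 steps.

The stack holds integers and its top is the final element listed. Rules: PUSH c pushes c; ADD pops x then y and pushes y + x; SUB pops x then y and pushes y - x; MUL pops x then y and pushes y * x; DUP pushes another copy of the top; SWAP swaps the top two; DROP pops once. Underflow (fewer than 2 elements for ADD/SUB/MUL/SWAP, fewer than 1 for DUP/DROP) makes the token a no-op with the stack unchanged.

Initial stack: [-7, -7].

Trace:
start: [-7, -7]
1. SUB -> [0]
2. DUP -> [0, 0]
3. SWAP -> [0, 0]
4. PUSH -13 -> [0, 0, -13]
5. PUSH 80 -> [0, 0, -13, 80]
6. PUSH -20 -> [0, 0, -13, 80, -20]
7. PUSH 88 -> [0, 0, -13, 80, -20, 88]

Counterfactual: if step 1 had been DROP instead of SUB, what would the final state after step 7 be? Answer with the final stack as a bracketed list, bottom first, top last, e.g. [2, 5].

(re-executing from step 1 with the substitution; state before step 1: [-7, -7])
1. DROP -> [-7]
2. DUP -> [-7, -7]
3. SWAP -> [-7, -7]
4. PUSH -13 -> [-7, -7, -13]
5. PUSH 80 -> [-7, -7, -13, 80]
6. PUSH -20 -> [-7, -7, -13, 80, -20]
7. PUSH 88 -> [-7, -7, -13, 80, -20, 88]

[-7, -7, -13, 80, -20, 88]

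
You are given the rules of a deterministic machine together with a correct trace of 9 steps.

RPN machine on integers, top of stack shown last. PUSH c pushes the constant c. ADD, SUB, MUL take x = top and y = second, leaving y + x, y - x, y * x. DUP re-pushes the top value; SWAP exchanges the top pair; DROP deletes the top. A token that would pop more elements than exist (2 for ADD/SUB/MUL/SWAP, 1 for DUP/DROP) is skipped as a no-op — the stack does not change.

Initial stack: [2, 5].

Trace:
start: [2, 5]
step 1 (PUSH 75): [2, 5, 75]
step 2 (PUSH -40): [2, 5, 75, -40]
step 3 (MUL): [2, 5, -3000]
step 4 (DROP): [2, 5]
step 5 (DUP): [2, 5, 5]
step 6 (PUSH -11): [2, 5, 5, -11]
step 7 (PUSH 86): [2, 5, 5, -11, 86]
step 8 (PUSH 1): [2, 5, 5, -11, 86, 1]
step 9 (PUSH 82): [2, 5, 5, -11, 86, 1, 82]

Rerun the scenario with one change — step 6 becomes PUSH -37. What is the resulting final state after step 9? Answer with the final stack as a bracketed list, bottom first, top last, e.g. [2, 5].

[2, 5, 5, -37, 86, 1, 82]

(re-executing from step 6 with the substitution; state before step 6: [2, 5, 5])
step 6 (PUSH -37): [2, 5, 5, -37]
step 7 (PUSH 86): [2, 5, 5, -37, 86]
step 8 (PUSH 1): [2, 5, 5, -37, 86, 1]
step 9 (PUSH 82): [2, 5, 5, -37, 86, 1, 82]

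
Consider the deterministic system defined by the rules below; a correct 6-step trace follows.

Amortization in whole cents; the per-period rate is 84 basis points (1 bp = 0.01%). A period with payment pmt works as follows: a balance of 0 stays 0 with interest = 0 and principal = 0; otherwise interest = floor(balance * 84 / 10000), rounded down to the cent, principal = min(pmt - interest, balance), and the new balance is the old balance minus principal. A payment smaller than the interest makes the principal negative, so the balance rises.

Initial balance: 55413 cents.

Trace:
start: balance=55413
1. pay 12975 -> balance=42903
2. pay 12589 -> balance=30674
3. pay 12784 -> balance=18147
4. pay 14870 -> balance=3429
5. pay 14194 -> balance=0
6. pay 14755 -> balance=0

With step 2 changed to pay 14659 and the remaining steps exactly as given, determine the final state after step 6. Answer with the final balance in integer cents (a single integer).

0

(re-executing from step 2 with the substitution; state before step 2: balance=42903)
2. pay 14659 -> balance=28604
3. pay 12784 -> balance=16060
4. pay 14870 -> balance=1324
5. pay 14194 -> balance=0
6. pay 14755 -> balance=0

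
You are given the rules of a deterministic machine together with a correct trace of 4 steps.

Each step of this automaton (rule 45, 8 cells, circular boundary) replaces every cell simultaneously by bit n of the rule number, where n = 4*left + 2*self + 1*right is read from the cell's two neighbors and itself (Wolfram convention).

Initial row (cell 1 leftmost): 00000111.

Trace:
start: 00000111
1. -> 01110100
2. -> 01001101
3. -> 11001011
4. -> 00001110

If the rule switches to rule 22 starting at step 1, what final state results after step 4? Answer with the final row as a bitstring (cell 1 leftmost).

00000000

(re-executing steps 1..4 under rule 22; state before step 1: 00000111)
1. -> 10001000
2. -> 11011101
3. -> 00000000
4. -> 00000000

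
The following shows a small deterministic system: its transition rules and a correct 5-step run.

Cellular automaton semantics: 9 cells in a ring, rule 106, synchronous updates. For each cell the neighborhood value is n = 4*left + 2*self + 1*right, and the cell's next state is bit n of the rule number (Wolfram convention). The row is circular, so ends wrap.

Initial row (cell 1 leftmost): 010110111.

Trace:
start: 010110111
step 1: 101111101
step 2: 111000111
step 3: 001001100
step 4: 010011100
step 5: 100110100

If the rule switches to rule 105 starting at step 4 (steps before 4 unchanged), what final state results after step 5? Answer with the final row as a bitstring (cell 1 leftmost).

101101111

(re-executing steps 4..5 under rule 105; state before step 4: 001001100)
step 4: 100001101
step 5: 101101111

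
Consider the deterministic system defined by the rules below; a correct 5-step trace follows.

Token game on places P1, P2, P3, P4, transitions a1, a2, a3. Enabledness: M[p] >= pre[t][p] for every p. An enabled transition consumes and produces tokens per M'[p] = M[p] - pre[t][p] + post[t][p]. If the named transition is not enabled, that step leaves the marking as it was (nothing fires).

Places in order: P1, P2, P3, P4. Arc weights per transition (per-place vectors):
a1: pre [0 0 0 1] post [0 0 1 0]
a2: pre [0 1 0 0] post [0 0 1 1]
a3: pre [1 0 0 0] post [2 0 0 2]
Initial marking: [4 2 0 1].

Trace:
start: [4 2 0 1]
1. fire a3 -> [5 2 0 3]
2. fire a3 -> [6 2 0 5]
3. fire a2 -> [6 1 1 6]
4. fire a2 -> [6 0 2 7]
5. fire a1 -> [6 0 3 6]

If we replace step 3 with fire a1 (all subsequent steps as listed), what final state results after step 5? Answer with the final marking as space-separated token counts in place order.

(re-executing from step 3 with the substitution; state before step 3: [6 2 0 5])
3. fire a1 -> [6 2 1 4]
4. fire a2 -> [6 1 2 5]
5. fire a1 -> [6 1 3 4]

6 1 3 4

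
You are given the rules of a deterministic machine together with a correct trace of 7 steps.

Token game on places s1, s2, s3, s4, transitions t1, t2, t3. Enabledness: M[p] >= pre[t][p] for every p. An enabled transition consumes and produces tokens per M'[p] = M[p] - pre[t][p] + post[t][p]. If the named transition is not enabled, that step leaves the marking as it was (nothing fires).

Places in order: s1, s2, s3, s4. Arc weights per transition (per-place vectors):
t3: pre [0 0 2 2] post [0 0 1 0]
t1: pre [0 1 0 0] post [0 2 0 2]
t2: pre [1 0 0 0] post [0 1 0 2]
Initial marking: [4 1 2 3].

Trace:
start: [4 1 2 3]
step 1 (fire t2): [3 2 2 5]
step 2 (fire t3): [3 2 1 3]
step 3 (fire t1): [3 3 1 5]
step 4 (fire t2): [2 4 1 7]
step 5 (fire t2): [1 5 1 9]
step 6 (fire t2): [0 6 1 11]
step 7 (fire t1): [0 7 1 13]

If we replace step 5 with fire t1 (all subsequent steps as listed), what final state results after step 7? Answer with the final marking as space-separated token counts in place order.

(re-executing from step 5 with the substitution; state before step 5: [2 4 1 7])
step 5 (fire t1): [2 5 1 9]
step 6 (fire t2): [1 6 1 11]
step 7 (fire t1): [1 7 1 13]

1 7 1 13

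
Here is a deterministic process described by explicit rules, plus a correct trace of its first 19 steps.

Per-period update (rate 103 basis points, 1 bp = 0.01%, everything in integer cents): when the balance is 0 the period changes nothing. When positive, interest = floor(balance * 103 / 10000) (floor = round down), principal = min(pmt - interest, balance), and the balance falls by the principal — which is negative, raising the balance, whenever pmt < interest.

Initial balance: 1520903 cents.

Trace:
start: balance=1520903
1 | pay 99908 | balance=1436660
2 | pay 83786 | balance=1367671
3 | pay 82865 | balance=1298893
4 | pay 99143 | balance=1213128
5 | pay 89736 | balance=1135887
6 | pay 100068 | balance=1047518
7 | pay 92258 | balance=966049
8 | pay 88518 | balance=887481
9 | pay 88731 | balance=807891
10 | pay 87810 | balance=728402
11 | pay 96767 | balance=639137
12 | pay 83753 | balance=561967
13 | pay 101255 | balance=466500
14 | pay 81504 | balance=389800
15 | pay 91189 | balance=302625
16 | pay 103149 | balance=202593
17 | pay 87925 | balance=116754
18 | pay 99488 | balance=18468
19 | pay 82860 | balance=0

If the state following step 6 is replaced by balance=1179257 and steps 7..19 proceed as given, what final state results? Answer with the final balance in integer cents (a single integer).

86310

state after step 6 := balance=1179257
7 | pay 92258 | balance=1099145
8 | pay 88518 | balance=1021948
9 | pay 88731 | balance=943743
10 | pay 87810 | balance=865653
11 | pay 96767 | balance=777802
12 | pay 83753 | balance=702060
13 | pay 101255 | balance=608036
14 | pay 81504 | balance=532794
15 | pay 91189 | balance=447092
16 | pay 103149 | balance=348548
17 | pay 87925 | balance=264213
18 | pay 99488 | balance=167446
19 | pay 82860 | balance=86310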